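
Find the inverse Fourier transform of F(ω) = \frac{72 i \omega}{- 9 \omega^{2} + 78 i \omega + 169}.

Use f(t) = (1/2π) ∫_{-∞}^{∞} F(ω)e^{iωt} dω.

f(t) = 8 \left(1 - \frac{13 t}{3}\right) e^{- \frac{13 t}{3}} u\left(t\right)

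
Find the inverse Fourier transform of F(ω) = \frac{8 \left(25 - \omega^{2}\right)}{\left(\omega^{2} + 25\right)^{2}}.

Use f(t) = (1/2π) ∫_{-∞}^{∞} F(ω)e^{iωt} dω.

f(t) = 4 e^{- 5 \left|{t}\right|} \left|{t}\right|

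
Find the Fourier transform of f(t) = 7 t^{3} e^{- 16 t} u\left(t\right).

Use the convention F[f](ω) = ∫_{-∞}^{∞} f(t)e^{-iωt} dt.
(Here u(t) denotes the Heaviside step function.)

F(ω) = \frac{42}{\left(i \omega + 16\right)^{4}}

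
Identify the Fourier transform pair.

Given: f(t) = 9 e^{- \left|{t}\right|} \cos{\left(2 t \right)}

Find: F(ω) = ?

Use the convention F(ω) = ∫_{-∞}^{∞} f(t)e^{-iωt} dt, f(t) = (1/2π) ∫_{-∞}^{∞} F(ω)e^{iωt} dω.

F(ω) = \frac{18 \left(\omega^{2} + 5\right)}{\omega^{4} - 6 \omega^{2} + 25}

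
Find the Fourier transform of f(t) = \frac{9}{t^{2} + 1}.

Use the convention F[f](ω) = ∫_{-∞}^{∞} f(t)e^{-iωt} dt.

F(ω) = 9 \pi e^{- \left|{\omega}\right|}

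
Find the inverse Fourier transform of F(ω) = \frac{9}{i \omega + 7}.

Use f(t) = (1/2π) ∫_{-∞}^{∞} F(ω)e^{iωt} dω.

f(t) = 9 e^{- 7 t} u\left(t\right)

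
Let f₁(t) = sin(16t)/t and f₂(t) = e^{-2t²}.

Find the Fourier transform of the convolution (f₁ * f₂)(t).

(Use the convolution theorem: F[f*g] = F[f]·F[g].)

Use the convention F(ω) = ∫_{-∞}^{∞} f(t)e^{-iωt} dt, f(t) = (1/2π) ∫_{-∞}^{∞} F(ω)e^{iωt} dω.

F[f₁*f₂](ω) = \begin{cases} \frac{\sqrt{2} \pi^{\frac{3}{2}} e^{- \frac{\omega^{2}}{8}}}{2} & \text{for}\: \omega > -16 \wedge \omega < 16 \\0 & \text{otherwise} \end{cases}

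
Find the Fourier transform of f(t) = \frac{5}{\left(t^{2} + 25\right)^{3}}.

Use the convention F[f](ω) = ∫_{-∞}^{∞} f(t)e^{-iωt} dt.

F(ω) = \frac{\pi \left(25 \omega^{2} + 15 \left|{\omega}\right| + 3\right) e^{- 5 \left|{\omega}\right|}}{5000}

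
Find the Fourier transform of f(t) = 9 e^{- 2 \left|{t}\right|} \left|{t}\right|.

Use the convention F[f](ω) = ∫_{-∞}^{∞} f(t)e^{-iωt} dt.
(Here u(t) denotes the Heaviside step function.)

F(ω) = \frac{18 \left(4 - \omega^{2}\right)}{\left(\omega^{2} + 4\right)^{2}}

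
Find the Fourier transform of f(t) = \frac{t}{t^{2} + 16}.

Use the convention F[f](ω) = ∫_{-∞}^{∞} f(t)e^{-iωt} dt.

F(ω) = - i \pi e^{- 4 \left|{\omega}\right|} \operatorname{sign}{\left(\omega \right)}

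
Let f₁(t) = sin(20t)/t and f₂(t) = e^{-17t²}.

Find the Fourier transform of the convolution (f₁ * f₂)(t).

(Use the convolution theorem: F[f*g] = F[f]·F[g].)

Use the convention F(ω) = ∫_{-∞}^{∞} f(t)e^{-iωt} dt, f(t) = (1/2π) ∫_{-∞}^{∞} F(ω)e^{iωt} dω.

F[f₁*f₂](ω) = \begin{cases} \frac{\sqrt{17} \pi^{\frac{3}{2}} e^{- \frac{\omega^{2}}{68}}}{17} & \text{for}\: \omega > -20 \wedge \omega < 20 \\0 & \text{otherwise} \end{cases}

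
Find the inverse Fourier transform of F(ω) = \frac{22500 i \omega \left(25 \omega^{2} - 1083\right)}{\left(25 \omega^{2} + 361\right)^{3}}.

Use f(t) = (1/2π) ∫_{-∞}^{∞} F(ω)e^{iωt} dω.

f(t) = 9 t e^{- \frac{19 \left|{t}\right|}{5}} \left|{t}\right|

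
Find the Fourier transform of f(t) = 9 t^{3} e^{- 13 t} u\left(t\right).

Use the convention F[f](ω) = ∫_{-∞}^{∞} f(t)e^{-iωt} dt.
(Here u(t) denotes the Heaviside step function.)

F(ω) = \frac{54}{\left(i \omega + 13\right)^{4}}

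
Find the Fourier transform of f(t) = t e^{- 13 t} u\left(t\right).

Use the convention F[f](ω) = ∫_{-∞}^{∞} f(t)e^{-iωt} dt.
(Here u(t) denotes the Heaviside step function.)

F(ω) = \frac{1}{\left(i \omega + 13\right)^{2}}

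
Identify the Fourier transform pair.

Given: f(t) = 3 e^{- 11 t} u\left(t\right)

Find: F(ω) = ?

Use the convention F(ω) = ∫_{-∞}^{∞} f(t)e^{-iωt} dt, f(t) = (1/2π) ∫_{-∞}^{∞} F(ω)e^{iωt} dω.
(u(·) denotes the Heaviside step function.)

F(ω) = \frac{3}{i \omega + 11}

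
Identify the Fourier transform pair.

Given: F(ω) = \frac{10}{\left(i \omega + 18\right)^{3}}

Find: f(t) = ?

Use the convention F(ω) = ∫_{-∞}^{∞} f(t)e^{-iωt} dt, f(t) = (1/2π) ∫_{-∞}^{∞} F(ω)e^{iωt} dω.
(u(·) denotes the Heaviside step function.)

f(t) = 5 t^{2} e^{- 18 t} u\left(t\right)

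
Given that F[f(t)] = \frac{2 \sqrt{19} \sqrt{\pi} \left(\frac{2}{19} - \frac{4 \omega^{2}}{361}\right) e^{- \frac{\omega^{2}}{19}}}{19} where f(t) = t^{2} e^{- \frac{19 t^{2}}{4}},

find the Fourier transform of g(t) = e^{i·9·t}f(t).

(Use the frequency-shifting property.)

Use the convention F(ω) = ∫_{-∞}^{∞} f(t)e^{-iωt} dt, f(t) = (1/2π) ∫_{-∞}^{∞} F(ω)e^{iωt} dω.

F[g](ω) = \frac{4 \sqrt{19} \sqrt{\pi} \left(19 - 2 \left(\omega - 9\right)^{2}\right) e^{- \frac{\left(\omega - 9\right)^{2}}{19}}}{6859}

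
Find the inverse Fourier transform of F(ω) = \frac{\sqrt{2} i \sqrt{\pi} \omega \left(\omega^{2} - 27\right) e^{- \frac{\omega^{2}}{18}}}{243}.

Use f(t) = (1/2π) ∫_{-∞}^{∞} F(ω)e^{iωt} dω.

f(t) = 9 t^{3} e^{- \frac{9 t^{2}}{2}}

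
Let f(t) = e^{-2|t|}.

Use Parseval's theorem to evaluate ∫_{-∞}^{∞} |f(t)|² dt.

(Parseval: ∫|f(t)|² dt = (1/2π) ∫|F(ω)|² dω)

∫|f(t)|² dt = \frac{1}{2}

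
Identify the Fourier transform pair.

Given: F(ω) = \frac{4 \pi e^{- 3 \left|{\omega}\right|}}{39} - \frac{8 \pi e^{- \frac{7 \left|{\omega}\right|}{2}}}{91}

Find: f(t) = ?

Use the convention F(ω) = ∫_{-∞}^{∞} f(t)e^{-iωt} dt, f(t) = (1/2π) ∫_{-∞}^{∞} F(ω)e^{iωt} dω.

f(t) = \frac{1}{\left(t^{2} + 9\right) \left(t^{2} + \frac{49}{4}\right)}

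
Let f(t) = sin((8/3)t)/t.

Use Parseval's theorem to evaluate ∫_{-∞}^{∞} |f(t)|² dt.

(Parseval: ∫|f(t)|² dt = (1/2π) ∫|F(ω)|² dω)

∫|f(t)|² dt = \frac{8 \pi}{3}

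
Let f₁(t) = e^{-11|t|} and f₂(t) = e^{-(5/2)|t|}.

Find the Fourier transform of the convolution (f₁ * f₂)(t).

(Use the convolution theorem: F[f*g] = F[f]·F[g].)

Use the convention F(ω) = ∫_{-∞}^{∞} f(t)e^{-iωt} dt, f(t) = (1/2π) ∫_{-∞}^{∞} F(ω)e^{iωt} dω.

F[f₁*f₂](ω) = \frac{440}{\left(\omega^{2} + 121\right) \left(4 \omega^{2} + 25\right)}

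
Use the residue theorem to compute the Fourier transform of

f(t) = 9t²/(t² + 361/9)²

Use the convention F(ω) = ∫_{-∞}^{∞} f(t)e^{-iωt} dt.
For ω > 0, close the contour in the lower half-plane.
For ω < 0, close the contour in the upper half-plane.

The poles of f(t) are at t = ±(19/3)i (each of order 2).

Let g(z) = f(z)e^{-iωz}; for large |z| the factor e^{-iωz} decays in the lower half-plane when ω > 0 and in the upper half-plane when ω < 0.

Case ω > 0 (lower half-plane, clockwise contour ⇒ F(ω) = -2πi·ΣRes):
  Res_{z = - \frac{19 i}{3}} g(z) = \frac{9 i \left(3 - 19 \omega\right) e^{- \frac{19 \omega}{3}}}{76} (pole of order 2)
  F(ω) = -2πi·ΣRes = \frac{9 \pi \left(3 - 19 \omega\right) e^{- \frac{19 \omega}{3}}}{38}

Case ω < 0 (upper half-plane, counterclockwise contour ⇒ F(ω) = +2πi·ΣRes):
  Res_{z = \frac{19 i}{3}} g(z) = \frac{9 i \left(- 19 \omega - 3\right) e^{\frac{19 \omega}{3}}}{76} (pole of order 2)
  F(ω) = 2πi·ΣRes = \frac{9 \pi \left(19 \omega + 3\right) e^{\frac{19 \omega}{3}}}{38}

Both cases combine into a single formula in |ω|:

F(ω) = \frac{9 \pi \left(3 - 19 \left|{\omega}\right|\right) e^{- \frac{19 \left|{\omega}\right|}{3}}}{38}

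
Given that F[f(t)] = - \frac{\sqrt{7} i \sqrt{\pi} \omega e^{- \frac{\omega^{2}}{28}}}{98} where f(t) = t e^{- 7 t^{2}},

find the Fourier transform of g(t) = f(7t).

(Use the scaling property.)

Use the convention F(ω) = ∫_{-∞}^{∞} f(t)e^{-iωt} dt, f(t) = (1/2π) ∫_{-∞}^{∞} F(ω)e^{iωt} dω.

F[g](ω) = - \frac{\sqrt{7} i \sqrt{\pi} \omega e^{- \frac{\omega^{2}}{1372}}}{4802}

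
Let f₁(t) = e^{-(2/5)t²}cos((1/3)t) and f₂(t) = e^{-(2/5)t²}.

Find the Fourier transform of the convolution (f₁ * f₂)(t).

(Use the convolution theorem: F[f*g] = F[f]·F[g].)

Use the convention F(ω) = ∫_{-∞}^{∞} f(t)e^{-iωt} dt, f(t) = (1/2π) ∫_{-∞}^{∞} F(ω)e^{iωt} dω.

F[f₁*f₂](ω) = \frac{5 \pi \left(e^{\frac{5 \omega}{6}} + 1\right) e^{- \frac{5 \omega^{2}}{4} - \frac{5 \omega}{12} - \frac{5}{72}}}{4}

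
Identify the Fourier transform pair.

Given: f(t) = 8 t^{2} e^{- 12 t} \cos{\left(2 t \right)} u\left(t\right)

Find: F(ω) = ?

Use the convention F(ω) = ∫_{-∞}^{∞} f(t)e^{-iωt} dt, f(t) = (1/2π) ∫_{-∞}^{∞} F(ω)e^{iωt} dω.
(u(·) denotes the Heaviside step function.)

F(ω) = \frac{16 \left(- 12 i \omega + \left(i \omega + 12\right)^{3} - 144\right)}{\left(\left(i \omega + 12\right)^{2} + 4\right)^{3}}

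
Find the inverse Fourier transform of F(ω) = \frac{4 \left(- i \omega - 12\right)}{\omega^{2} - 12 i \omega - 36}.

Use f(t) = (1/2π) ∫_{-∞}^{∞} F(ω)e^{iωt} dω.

f(t) = 4 \left(6 t + 1\right) e^{- 6 t} u\left(t\right)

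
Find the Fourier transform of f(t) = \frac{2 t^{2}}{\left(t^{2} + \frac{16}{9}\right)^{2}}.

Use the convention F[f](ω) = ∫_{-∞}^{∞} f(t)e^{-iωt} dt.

F(ω) = \frac{\pi \left(3 - 4 \left|{\omega}\right|\right) e^{- \frac{4 \left|{\omega}\right|}{3}}}{4}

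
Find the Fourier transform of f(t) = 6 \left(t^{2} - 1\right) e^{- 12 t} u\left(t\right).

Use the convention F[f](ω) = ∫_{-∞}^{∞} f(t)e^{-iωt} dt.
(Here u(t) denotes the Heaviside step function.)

F(ω) = \frac{6 \left(2 i \omega - \left(i \omega + 12\right)^{3} + 24\right)}{\left(i \omega + 12\right)^{4}}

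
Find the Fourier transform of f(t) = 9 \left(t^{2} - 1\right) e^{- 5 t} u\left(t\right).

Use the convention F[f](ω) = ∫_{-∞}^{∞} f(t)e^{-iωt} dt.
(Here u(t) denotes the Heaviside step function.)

F(ω) = \frac{9 \left(2 i \omega - \left(i \omega + 5\right)^{3} + 10\right)}{\left(i \omega + 5\right)^{4}}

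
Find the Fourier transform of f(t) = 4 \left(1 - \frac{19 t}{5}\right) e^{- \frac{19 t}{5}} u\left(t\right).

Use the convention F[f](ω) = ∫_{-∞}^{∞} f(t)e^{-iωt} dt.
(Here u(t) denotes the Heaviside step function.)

F(ω) = \frac{100 i \omega}{- 25 \omega^{2} + 190 i \omega + 361}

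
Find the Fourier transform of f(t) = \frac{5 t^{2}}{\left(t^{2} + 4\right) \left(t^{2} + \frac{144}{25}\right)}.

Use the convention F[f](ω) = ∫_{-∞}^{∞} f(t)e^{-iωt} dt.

F(ω) = - \frac{125 \pi e^{- 2 \left|{\omega}\right|}}{22} + \frac{75 \pi e^{- \frac{12 \left|{\omega}\right|}{5}}}{11}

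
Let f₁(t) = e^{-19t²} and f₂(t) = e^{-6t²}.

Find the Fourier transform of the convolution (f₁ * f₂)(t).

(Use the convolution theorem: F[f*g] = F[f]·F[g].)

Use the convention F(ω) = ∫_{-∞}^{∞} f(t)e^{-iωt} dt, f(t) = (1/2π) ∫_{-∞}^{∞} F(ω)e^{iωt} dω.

F[f₁*f₂](ω) = \frac{\sqrt{114} \pi e^{- \frac{25 \omega^{2}}{456}}}{114}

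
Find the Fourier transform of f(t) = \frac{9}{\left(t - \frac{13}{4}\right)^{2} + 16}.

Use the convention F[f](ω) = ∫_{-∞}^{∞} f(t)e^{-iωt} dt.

F(ω) = \frac{9 \pi e^{- \frac{13 i \omega}{4} - 4 \left|{\omega}\right|}}{4}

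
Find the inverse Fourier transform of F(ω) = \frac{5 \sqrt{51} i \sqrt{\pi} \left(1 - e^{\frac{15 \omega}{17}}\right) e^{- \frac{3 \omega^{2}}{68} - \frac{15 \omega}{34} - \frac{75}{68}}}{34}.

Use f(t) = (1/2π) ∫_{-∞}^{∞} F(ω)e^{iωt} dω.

f(t) = 5 e^{- \frac{17 t^{2}}{3}} \sin{\left(5 t \right)}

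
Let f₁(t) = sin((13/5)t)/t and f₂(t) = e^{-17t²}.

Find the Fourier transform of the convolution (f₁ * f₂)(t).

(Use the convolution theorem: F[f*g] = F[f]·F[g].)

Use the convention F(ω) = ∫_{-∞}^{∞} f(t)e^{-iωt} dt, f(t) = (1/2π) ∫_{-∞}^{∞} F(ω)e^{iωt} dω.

F[f₁*f₂](ω) = \begin{cases} \frac{\sqrt{17} \pi^{\frac{3}{2}} e^{- \frac{\omega^{2}}{68}}}{17} & \text{for}\: \omega > - \frac{13}{5} \wedge \omega < \frac{13}{5} \\0 & \text{otherwise} \end{cases}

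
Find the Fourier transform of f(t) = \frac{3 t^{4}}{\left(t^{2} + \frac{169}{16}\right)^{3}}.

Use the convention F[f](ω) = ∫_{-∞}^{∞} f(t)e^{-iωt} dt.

F(ω) = \frac{3 \pi \left(169 \omega^{2} - 260 \left|{\omega}\right| + 48\right) e^{- \frac{13 \left|{\omega}\right|}{4}}}{416}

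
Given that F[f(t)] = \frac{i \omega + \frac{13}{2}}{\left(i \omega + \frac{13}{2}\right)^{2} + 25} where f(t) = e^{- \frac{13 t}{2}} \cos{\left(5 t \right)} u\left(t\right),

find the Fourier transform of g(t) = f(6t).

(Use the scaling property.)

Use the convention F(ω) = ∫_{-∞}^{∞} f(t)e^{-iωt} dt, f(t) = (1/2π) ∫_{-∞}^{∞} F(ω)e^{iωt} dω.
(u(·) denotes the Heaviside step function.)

F[g](ω) = \frac{i \omega + 39}{\left(i \omega + 39\right)^{2} + 900}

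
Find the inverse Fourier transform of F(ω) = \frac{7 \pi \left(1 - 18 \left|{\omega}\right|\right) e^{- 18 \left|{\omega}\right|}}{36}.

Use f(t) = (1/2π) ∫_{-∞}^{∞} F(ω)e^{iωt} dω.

f(t) = \frac{7 t^{2}}{\left(t^{2} + 324\right)^{2}}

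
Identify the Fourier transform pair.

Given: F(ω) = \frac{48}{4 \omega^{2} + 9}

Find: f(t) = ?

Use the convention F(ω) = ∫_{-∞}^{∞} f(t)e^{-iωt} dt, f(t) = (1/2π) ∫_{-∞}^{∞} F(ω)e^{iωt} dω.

f(t) = 4 e^{- \frac{3 \left|{t}\right|}{2}}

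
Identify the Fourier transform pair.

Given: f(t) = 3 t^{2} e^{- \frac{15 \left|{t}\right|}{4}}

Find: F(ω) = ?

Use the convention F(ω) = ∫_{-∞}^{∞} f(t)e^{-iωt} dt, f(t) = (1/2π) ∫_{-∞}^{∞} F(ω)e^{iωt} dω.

F(ω) = \frac{34560 \left(75 - 16 \omega^{2}\right)}{\left(16 \omega^{2} + 225\right)^{3}}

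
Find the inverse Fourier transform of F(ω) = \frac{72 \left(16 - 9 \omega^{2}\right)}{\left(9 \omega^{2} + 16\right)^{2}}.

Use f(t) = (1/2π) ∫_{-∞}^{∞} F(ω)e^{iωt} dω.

f(t) = 4 e^{- \frac{4 \left|{t}\right|}{3}} \left|{t}\right|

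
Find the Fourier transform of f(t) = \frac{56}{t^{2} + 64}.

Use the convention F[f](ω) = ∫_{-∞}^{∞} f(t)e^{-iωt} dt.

F(ω) = 7 \pi e^{- 8 \left|{\omega}\right|}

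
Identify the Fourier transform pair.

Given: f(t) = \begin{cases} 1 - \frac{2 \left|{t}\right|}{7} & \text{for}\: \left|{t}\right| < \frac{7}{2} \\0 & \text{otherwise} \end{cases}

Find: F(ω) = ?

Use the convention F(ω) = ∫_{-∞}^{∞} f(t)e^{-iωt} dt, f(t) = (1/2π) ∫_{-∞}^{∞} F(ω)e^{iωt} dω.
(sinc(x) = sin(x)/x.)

F(ω) = \frac{7 \operatorname{sinc}^{2}{\left(\frac{7 \omega}{4} \right)}}{2}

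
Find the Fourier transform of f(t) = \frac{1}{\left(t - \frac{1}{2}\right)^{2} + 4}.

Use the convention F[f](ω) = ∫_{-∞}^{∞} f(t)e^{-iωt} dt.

F(ω) = \frac{\pi e^{- \frac{i \omega}{2} - 2 \left|{\omega}\right|}}{2}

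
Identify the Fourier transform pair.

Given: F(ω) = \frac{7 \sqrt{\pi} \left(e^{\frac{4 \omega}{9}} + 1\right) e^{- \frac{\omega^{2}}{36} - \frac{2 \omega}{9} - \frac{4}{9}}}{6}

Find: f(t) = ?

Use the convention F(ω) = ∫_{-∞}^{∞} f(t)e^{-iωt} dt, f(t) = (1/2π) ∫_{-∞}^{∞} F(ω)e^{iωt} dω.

f(t) = 7 e^{- 9 t^{2}} \cos{\left(4 t \right)}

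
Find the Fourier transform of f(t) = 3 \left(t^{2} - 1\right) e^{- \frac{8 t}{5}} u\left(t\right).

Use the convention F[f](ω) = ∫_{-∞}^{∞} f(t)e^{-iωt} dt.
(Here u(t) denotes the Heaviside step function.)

F(ω) = \frac{15 \left(250 i \omega - \left(5 i \omega + 8\right)^{3} + 400\right)}{\left(5 i \omega + 8\right)^{4}}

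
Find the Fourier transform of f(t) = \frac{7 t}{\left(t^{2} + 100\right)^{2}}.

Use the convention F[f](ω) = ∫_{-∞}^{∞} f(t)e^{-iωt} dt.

F(ω) = - \frac{7 i \pi \omega e^{- 10 \left|{\omega}\right|}}{20}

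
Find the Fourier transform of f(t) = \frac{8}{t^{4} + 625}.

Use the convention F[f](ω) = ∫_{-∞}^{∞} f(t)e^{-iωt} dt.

F(ω) = \frac{8 \pi e^{- \frac{5 \sqrt{2} \left|{\omega}\right|}{2}} \sin{\left(\frac{5 \sqrt{2} \left|{\omega}\right|}{2} + \frac{\pi}{4} \right)}}{125}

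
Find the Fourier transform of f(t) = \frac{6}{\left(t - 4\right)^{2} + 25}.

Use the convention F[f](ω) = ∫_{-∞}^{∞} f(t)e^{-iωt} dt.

F(ω) = \frac{6 \pi e^{- 4 i \omega - 5 \left|{\omega}\right|}}{5}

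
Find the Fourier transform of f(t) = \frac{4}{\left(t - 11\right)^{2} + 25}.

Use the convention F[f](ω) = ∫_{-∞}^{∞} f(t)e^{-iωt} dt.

F(ω) = \frac{4 \pi e^{- 11 i \omega - 5 \left|{\omega}\right|}}{5}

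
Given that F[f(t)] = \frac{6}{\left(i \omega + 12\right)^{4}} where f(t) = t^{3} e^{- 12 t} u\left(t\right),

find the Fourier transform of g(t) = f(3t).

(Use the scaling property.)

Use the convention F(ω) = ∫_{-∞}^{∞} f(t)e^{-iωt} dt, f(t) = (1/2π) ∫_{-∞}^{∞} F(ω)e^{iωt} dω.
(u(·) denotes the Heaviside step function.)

F[g](ω) = \frac{162}{\left(i \omega + 36\right)^{4}}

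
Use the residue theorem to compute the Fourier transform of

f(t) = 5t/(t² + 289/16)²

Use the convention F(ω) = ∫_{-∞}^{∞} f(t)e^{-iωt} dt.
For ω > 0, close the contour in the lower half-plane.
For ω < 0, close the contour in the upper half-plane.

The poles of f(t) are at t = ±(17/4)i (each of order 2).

Let g(z) = f(z)e^{-iωz}; for large |z| the factor e^{-iωz} decays in the lower half-plane when ω > 0 and in the upper half-plane when ω < 0.

Case ω > 0 (lower half-plane, clockwise contour ⇒ F(ω) = -2πi·ΣRes):
  Res_{z = - \frac{17 i}{4}} g(z) = \frac{5 \omega e^{- \frac{17 \omega}{4}}}{17} (pole of order 2)
  F(ω) = -2πi·ΣRes = - \frac{10 i \pi \omega e^{- \frac{17 \omega}{4}}}{17}

Case ω < 0 (upper half-plane, counterclockwise contour ⇒ F(ω) = +2πi·ΣRes):
  Res_{z = \frac{17 i}{4}} g(z) = - \frac{5 \omega e^{\frac{17 \omega}{4}}}{17} (pole of order 2)
  F(ω) = 2πi·ΣRes = - \frac{10 i \pi \omega e^{\frac{17 \omega}{4}}}{17}

Both cases combine into a single formula in |ω|:

F(ω) = - \frac{10 i \pi \omega e^{- \frac{17 \left|{\omega}\right|}{4}}}{17}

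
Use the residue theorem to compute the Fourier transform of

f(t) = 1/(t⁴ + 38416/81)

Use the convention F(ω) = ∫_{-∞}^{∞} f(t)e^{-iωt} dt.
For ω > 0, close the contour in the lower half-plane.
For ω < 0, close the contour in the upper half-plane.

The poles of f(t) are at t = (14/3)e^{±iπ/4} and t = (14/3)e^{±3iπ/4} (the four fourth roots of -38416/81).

Let g(z) = f(z)e^{-iωz}; for large |z| the factor e^{-iωz} decays in the lower half-plane when ω > 0 and in the upper half-plane when ω < 0.

Case ω > 0 (lower half-plane, clockwise contour ⇒ F(ω) = -2πi·ΣRes):
  Res_{z = - \frac{7 \sqrt{2}}{3} - \frac{7 \sqrt{2} i}{3}} g(z) = \frac{27 \sqrt{2} i \left(1 - i\right) e^{\frac{7 \sqrt{2} \omega \left(-1 + i\right)}{3}}}{21952}
  Res_{z = \frac{7 \sqrt{2}}{3} - \frac{7 \sqrt{2} i}{3}} g(z) = \frac{27 \sqrt{2} i \left(1 + i\right) e^{- \frac{7 \sqrt{2} \omega \left(1 + i\right)}{3}}}{21952}
  F(ω) = -2πi·ΣRes = \frac{27 \sqrt{2} \pi \left(1 - i\right) \left(e^{\frac{14 \sqrt{2} i \omega}{3}} + i\right) e^{- \frac{7 \sqrt{2} \omega \left(1 + i\right)}{3}}}{10976} = \frac{27 \pi e^{- \frac{7 \sqrt{2} \omega}{3}} \sin{\left(\frac{7 \sqrt{2} \omega}{3} + \frac{\pi}{4} \right)}}{2744}

Case ω < 0 (upper half-plane, counterclockwise contour ⇒ F(ω) = +2πi·ΣRes):
  Res_{z = \frac{7 \sqrt{2}}{3} + \frac{7 \sqrt{2} i}{3}} g(z) = \frac{27 \sqrt{2} i \left(-1 + i\right) e^{\frac{7 \sqrt{2} \omega \left(1 - i\right)}{3}}}{21952}
  Res_{z = - \frac{7 \sqrt{2}}{3} + \frac{7 \sqrt{2} i}{3}} g(z) = \frac{27 \sqrt{2} \left(1 - i\right) e^{\frac{7 \sqrt{2} \omega \left(1 + i\right)}{3}}}{21952}
  F(ω) = 2πi·ΣRes = - \frac{27 \sqrt{2} i \pi \left(i \left(1 - i\right) e^{\frac{7 \sqrt{2} \omega \left(1 - i\right)}{3}} - \left(1 - i\right) e^{\frac{7 \sqrt{2} \omega \left(1 + i\right)}{3}}\right)}{10976} = \frac{27 \pi e^{\frac{7 \sqrt{2} \omega}{3}} \cos{\left(\frac{7 \sqrt{2} \omega}{3} + \frac{\pi}{4} \right)}}{2744}

Both cases combine into a single formula in |ω|:

F(ω) = \frac{27 \pi e^{- \frac{7 \sqrt{2} \left|{\omega}\right|}{3}} \sin{\left(\frac{7 \sqrt{2} \left|{\omega}\right|}{3} + \frac{\pi}{4} \right)}}{2744}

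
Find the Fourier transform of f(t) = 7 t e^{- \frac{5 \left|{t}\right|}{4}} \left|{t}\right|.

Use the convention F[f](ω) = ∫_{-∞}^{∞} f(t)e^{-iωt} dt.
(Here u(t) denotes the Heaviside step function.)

F(ω) = \frac{7168 i \omega \left(16 \omega^{2} - 75\right)}{\left(16 \omega^{2} + 25\right)^{3}}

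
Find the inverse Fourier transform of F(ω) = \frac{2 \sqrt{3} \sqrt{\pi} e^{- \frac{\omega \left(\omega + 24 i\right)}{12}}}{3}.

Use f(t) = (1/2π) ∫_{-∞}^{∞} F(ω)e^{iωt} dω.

f(t) = 2 e^{- 3 \left(t - 2\right)^{2}}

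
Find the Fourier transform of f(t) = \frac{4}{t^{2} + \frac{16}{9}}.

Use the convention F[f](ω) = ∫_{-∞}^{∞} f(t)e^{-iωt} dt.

F(ω) = 3 \pi e^{- \frac{4 \left|{\omega}\right|}{3}}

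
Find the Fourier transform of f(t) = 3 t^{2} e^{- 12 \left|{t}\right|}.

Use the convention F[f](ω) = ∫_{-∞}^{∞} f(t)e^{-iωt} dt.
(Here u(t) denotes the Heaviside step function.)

F(ω) = \frac{432 \left(48 - \omega^{2}\right)}{\left(\omega^{2} + 144\right)^{3}}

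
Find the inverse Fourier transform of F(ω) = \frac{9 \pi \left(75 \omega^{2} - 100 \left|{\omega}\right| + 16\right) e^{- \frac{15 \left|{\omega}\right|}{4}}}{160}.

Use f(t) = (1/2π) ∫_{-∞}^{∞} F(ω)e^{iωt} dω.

f(t) = \frac{9 t^{4}}{\left(t^{2} + \frac{225}{16}\right)^{3}}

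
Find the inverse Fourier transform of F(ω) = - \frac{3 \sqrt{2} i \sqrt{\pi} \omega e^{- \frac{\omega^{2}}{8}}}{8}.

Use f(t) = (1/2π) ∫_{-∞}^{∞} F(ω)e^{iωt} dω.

f(t) = 3 t e^{- 2 t^{2}}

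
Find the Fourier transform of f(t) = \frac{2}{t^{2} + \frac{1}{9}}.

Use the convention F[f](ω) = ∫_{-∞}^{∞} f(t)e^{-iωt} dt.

F(ω) = 6 \pi e^{- \frac{\left|{\omega}\right|}{3}}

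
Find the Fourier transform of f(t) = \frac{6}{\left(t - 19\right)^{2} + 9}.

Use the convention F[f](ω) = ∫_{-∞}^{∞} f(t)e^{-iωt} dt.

F(ω) = 2 \pi e^{- 19 i \omega - 3 \left|{\omega}\right|}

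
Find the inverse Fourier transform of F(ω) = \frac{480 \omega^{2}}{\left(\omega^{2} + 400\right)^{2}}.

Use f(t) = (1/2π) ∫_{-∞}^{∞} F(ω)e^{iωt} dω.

f(t) = 6 \left(1 - 20 \left|{t}\right|\right) e^{- 20 \left|{t}\right|}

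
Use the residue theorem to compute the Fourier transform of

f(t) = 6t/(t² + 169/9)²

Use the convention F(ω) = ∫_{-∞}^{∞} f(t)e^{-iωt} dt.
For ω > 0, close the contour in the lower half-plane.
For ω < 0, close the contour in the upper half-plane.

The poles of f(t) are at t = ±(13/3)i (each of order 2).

Let g(z) = f(z)e^{-iωz}; for large |z| the factor e^{-iωz} decays in the lower half-plane when ω > 0 and in the upper half-plane when ω < 0.

Case ω > 0 (lower half-plane, clockwise contour ⇒ F(ω) = -2πi·ΣRes):
  Res_{z = - \frac{13 i}{3}} g(z) = \frac{9 \omega e^{- \frac{13 \omega}{3}}}{26} (pole of order 2)
  F(ω) = -2πi·ΣRes = - \frac{9 i \pi \omega e^{- \frac{13 \omega}{3}}}{13}

Case ω < 0 (upper half-plane, counterclockwise contour ⇒ F(ω) = +2πi·ΣRes):
  Res_{z = \frac{13 i}{3}} g(z) = - \frac{9 \omega e^{\frac{13 \omega}{3}}}{26} (pole of order 2)
  F(ω) = 2πi·ΣRes = - \frac{9 i \pi \omega e^{\frac{13 \omega}{3}}}{13}

Both cases combine into a single formula in |ω|:

F(ω) = - \frac{9 i \pi \omega e^{- \frac{13 \left|{\omega}\right|}{3}}}{13}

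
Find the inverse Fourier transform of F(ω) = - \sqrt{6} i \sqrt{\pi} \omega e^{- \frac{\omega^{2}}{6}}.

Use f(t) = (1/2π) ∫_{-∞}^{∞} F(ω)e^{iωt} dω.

f(t) = 9 t e^{- \frac{3 t^{2}}{2}}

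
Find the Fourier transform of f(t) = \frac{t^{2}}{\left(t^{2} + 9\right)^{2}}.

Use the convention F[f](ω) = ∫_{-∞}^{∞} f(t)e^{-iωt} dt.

F(ω) = \frac{\pi \left(1 - 3 \left|{\omega}\right|\right) e^{- 3 \left|{\omega}\right|}}{6}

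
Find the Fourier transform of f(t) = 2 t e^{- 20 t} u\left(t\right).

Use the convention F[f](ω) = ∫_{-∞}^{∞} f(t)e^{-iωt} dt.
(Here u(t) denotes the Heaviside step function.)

F(ω) = \frac{2}{\left(i \omega + 20\right)^{2}}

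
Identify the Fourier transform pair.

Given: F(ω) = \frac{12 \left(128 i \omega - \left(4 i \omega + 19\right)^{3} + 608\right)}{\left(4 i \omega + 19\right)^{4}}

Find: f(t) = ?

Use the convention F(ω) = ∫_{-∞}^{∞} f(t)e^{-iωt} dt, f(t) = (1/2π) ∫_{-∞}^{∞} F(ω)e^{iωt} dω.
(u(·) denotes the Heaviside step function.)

f(t) = 3 \left(t^{2} - 1\right) e^{- \frac{19 t}{4}} u\left(t\right)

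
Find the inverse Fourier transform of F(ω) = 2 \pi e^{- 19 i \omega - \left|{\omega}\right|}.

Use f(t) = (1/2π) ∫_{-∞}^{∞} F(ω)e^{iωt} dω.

f(t) = \frac{2}{\left(t - 19\right)^{2} + 1}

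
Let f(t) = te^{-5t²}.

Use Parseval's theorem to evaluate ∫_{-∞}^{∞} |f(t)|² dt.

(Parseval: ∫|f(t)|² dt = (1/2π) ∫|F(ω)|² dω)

∫|f(t)|² dt = \frac{\sqrt{10} \sqrt{\pi}}{200}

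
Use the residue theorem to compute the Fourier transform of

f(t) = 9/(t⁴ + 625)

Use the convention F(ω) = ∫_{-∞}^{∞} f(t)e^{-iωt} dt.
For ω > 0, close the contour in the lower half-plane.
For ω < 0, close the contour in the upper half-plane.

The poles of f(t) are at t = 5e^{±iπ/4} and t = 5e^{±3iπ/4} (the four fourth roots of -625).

Let g(z) = f(z)e^{-iωz}; for large |z| the factor e^{-iωz} decays in the lower half-plane when ω > 0 and in the upper half-plane when ω < 0.

Case ω > 0 (lower half-plane, clockwise contour ⇒ F(ω) = -2πi·ΣRes):
  Res_{z = - \frac{5 \sqrt{2}}{2} - \frac{5 \sqrt{2} i}{2}} g(z) = \frac{9 \sqrt{2} i \left(1 - i\right) e^{\frac{5 \sqrt{2} \omega \left(-1 + i\right)}{2}}}{1000}
  Res_{z = \frac{5 \sqrt{2}}{2} - \frac{5 \sqrt{2} i}{2}} g(z) = \frac{9 \sqrt{2} i \left(1 + i\right) e^{- \frac{5 \sqrt{2} \omega \left(1 + i\right)}{2}}}{1000}
  F(ω) = -2πi·ΣRes = \frac{9 \sqrt{2} \pi \left(1 - i\right) \left(e^{5 \sqrt{2} i \omega} + i\right) e^{- \frac{5 \sqrt{2} \omega \left(1 + i\right)}{2}}}{500} = \frac{9 \pi e^{- \frac{5 \sqrt{2} \omega}{2}} \sin{\left(\frac{5 \sqrt{2} \omega}{2} + \frac{\pi}{4} \right)}}{125}

Case ω < 0 (upper half-plane, counterclockwise contour ⇒ F(ω) = +2πi·ΣRes):
  Res_{z = \frac{5 \sqrt{2}}{2} + \frac{5 \sqrt{2} i}{2}} g(z) = \frac{9 \sqrt{2} i \left(-1 + i\right) e^{\frac{5 \sqrt{2} \omega \left(1 - i\right)}{2}}}{1000}
  Res_{z = - \frac{5 \sqrt{2}}{2} + \frac{5 \sqrt{2} i}{2}} g(z) = \frac{9 \sqrt{2} \left(1 - i\right) e^{\frac{5 \sqrt{2} \omega \left(1 + i\right)}{2}}}{1000}
  F(ω) = 2πi·ΣRes = - \frac{9 \sqrt{2} i \pi \left(i \left(1 - i\right) e^{\frac{5 \sqrt{2} \omega \left(1 - i\right)}{2}} - \left(1 - i\right) e^{\frac{5 \sqrt{2} \omega \left(1 + i\right)}{2}}\right)}{500} = \frac{9 \pi e^{\frac{5 \sqrt{2} \omega}{2}} \cos{\left(\frac{5 \sqrt{2} \omega}{2} + \frac{\pi}{4} \right)}}{125}

Both cases combine into a single formula in |ω|:

F(ω) = \frac{9 \pi e^{- \frac{5 \sqrt{2} \left|{\omega}\right|}{2}} \sin{\left(\frac{5 \sqrt{2} \left|{\omega}\right|}{2} + \frac{\pi}{4} \right)}}{125}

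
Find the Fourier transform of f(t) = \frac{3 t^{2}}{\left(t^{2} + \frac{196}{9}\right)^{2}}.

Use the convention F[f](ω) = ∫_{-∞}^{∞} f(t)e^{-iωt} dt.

F(ω) = \frac{3 \pi \left(3 - 14 \left|{\omega}\right|\right) e^{- \frac{14 \left|{\omega}\right|}{3}}}{28}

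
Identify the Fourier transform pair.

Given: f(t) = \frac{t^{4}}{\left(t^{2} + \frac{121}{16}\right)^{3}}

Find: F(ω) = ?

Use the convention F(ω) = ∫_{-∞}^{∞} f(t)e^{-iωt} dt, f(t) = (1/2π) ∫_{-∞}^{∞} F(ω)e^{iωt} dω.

F(ω) = \frac{\pi \left(121 \omega^{2} - 220 \left|{\omega}\right| + 48\right) e^{- \frac{11 \left|{\omega}\right|}{4}}}{352}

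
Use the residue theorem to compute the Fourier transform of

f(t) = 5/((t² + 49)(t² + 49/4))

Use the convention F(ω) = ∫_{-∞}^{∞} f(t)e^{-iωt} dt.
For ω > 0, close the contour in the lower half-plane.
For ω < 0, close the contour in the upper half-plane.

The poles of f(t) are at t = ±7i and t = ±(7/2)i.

Let g(z) = f(z)e^{-iωz}; for large |z| the factor e^{-iωz} decays in the lower half-plane when ω > 0 and in the upper half-plane when ω < 0.

Case ω > 0 (lower half-plane, clockwise contour ⇒ F(ω) = -2πi·ΣRes):
  Res_{z = - 7 i} g(z) = - \frac{10 i e^{- 7 \omega}}{1029}
  Res_{z = - \frac{7 i}{2}} g(z) = \frac{20 i e^{- \frac{7 \omega}{2}}}{1029}
  F(ω) = -2πi·ΣRes = - \frac{20 \pi e^{- 7 \omega}}{1029} + \frac{40 \pi e^{- \frac{7 \omega}{2}}}{1029}

Case ω < 0 (upper half-plane, counterclockwise contour ⇒ F(ω) = +2πi·ΣRes):
  Res_{z = 7 i} g(z) = \frac{10 i e^{7 \omega}}{1029}
  Res_{z = \frac{7 i}{2}} g(z) = - \frac{20 i e^{\frac{7 \omega}{2}}}{1029}
  F(ω) = 2πi·ΣRes = \frac{20 \pi \left(2 e^{\frac{7 \omega}{2}} - e^{7 \omega}\right)}{1029}

Both cases combine into a single formula in |ω|:

F(ω) = - \frac{20 \pi e^{- 7 \left|{\omega}\right|}}{1029} + \frac{40 \pi e^{- \frac{7 \left|{\omega}\right|}{2}}}{1029}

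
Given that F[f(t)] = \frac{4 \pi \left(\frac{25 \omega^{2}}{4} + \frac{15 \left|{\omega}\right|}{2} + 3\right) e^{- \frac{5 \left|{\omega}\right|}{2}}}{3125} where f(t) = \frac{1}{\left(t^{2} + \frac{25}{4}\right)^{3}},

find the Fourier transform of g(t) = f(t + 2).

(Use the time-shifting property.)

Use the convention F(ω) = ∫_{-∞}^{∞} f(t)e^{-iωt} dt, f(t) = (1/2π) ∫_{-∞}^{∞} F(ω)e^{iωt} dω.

F[g](ω) = \frac{\pi \left(25 \omega^{2} + 30 \left|{\omega}\right| + 12\right) e^{2 i \omega - \frac{5 \left|{\omega}\right|}{2}}}{3125}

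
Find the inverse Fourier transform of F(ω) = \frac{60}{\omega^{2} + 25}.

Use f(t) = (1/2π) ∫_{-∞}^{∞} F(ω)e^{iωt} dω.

f(t) = 6 e^{- 5 \left|{t}\right|}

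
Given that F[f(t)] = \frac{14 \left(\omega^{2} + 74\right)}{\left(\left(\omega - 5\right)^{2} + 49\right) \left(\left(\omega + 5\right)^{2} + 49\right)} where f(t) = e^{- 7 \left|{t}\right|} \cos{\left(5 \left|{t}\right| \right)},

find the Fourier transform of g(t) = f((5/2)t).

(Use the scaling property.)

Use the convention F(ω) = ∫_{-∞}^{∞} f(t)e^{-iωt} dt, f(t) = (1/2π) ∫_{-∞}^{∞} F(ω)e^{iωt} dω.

F[g](ω) = \frac{70 \left(2 \omega^{2} + 925\right)}{4 \omega^{4} + 1200 \omega^{2} + 855625}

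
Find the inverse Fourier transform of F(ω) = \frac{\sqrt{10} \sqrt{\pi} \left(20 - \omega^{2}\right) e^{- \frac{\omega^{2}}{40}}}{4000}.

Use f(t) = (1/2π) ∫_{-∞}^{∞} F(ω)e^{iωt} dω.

f(t) = t^{2} e^{- 10 t^{2}}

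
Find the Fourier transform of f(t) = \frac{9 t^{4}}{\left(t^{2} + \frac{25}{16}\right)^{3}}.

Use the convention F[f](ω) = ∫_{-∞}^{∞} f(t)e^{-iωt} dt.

F(ω) = \frac{9 \pi \left(25 \omega^{2} - 100 \left|{\omega}\right| + 48\right) e^{- \frac{5 \left|{\omega}\right|}{4}}}{160}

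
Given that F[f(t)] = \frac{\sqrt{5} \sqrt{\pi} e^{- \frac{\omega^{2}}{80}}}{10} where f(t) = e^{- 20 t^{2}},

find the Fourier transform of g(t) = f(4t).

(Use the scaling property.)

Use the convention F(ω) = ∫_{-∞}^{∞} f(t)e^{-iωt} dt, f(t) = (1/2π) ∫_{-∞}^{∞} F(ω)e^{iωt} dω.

F[g](ω) = \frac{\sqrt{5} \sqrt{\pi} e^{- \frac{\omega^{2}}{1280}}}{40}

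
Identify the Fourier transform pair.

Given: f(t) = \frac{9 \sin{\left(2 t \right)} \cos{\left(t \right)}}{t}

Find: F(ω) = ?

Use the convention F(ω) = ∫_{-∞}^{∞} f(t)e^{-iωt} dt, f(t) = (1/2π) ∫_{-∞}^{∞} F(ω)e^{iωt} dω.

F(ω) = \begin{cases} 9 \pi & \text{for}\: \omega > -1 \wedge \omega < 1 \\\frac{9 \pi}{2} & \text{for}\: \omega > -3 \wedge \omega < 3 \\0 & \text{otherwise} \end{cases}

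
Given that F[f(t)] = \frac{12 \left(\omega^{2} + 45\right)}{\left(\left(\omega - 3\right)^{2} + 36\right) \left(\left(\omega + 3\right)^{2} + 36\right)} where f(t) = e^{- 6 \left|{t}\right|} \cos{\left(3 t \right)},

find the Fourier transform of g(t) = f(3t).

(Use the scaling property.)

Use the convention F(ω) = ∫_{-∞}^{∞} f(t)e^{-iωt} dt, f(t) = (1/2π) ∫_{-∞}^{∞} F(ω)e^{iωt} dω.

F[g](ω) = \frac{36 \left(\omega^{2} + 405\right)}{\omega^{4} + 486 \omega^{2} + 164025}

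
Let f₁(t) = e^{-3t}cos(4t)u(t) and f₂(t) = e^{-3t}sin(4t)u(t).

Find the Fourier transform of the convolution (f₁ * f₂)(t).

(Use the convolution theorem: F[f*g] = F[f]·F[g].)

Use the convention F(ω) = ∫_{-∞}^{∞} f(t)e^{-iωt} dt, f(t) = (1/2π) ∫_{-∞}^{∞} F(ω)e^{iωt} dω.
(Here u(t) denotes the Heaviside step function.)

F[f₁*f₂](ω) = \frac{4 \left(i \omega + 3\right)}{\left(\left(i \omega + 3\right)^{2} + 16\right)^{2}}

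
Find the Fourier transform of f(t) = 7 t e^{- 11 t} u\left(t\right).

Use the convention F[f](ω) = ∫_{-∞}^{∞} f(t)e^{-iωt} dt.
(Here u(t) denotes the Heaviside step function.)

F(ω) = \frac{7}{\left(i \omega + 11\right)^{2}}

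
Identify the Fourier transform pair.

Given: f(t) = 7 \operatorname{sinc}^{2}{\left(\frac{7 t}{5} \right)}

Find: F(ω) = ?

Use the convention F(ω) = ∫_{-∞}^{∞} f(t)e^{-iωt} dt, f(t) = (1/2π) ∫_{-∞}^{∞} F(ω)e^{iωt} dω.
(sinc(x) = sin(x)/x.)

F(ω) = \begin{cases} \frac{5 \pi \left(14 - 5 \left|{\omega}\right|\right)}{14} & \text{for}\: \omega > - \frac{14}{5} \wedge \omega < \frac{14}{5} \\0 & \text{otherwise} \end{cases}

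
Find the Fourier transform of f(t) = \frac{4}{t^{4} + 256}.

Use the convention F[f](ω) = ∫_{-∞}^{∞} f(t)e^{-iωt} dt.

F(ω) = \frac{\pi e^{- 2 \sqrt{2} \left|{\omega}\right|} \sin{\left(2 \sqrt{2} \left|{\omega}\right| + \frac{\pi}{4} \right)}}{16}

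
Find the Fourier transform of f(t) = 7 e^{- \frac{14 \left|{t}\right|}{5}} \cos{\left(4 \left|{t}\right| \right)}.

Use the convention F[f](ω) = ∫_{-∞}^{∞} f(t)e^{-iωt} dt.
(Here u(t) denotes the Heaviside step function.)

F(ω) = \frac{980 \left(25 \omega^{2} + 596\right)}{625 \omega^{4} - 10200 \omega^{2} + 355216}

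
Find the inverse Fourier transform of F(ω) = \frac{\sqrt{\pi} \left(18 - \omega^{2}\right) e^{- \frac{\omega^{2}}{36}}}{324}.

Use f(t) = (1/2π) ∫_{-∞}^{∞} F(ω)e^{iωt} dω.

f(t) = 3 t^{2} e^{- 9 t^{2}}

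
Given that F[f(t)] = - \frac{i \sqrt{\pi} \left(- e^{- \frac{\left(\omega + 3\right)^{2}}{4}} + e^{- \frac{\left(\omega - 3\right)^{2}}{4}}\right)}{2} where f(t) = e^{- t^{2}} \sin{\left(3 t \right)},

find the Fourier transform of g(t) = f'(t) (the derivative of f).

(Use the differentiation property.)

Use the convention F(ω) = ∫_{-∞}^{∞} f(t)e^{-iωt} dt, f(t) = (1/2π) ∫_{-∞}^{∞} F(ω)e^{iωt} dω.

F[g](ω) = \frac{\sqrt{\pi} \omega \left(e^{3 \omega} - 1\right) e^{- \frac{\omega^{2}}{4} - \frac{3 \omega}{2} - \frac{9}{4}}}{2}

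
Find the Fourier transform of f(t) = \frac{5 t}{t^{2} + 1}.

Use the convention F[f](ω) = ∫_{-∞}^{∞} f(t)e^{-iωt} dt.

F(ω) = - 5 i \pi e^{- \left|{\omega}\right|} \operatorname{sign}{\left(\omega \right)}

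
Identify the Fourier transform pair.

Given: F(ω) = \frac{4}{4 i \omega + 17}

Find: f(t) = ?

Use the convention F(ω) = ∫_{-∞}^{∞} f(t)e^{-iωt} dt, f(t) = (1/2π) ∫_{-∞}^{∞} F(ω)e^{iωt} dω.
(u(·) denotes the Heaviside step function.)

f(t) = e^{- \frac{17 t}{4}} u\left(t\right)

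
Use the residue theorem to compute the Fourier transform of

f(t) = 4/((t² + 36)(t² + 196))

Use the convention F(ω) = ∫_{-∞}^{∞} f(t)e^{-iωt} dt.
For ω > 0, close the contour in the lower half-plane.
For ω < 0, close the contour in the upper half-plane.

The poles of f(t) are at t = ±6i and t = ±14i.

Let g(z) = f(z)e^{-iωz}; for large |z| the factor e^{-iωz} decays in the lower half-plane when ω > 0 and in the upper half-plane when ω < 0.

Case ω > 0 (lower half-plane, clockwise contour ⇒ F(ω) = -2πi·ΣRes):
  Res_{z = - 6 i} g(z) = \frac{i e^{- 6 \omega}}{480}
  Res_{z = - 14 i} g(z) = - \frac{i e^{- 14 \omega}}{1120}
  F(ω) = -2πi·ΣRes = \frac{\pi \left(7 e^{8 \omega} - 3\right) e^{- 14 \omega}}{1680}

Case ω < 0 (upper half-plane, counterclockwise contour ⇒ F(ω) = +2πi·ΣRes):
  Res_{z = 6 i} g(z) = - \frac{i e^{6 \omega}}{480}
  Res_{z = 14 i} g(z) = \frac{i e^{14 \omega}}{1120}
  F(ω) = 2πi·ΣRes = \frac{\pi \left(7 - 3 e^{8 \omega}\right) e^{6 \omega}}{1680}

Both cases combine into a single formula in |ω|:

F(ω) = \frac{\pi \left(7 e^{8 \left|{\omega}\right|} - 3\right) e^{- 14 \left|{\omega}\right|}}{1680}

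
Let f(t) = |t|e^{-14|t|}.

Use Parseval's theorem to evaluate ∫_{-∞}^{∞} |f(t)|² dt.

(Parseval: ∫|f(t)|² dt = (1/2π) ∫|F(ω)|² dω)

∫|f(t)|² dt = \frac{1}{5488}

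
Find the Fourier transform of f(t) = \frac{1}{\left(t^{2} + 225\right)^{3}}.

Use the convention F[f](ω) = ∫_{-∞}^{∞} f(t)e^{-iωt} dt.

F(ω) = \frac{\pi \left(75 \omega^{2} + 15 \left|{\omega}\right| + 1\right) e^{- 15 \left|{\omega}\right|}}{2025000}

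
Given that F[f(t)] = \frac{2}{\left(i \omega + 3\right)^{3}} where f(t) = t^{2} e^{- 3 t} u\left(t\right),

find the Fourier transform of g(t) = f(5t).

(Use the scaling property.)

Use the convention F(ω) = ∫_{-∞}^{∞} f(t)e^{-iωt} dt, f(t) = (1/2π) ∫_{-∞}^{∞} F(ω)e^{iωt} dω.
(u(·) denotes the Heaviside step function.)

F[g](ω) = \frac{50}{\left(i \omega + 15\right)^{3}}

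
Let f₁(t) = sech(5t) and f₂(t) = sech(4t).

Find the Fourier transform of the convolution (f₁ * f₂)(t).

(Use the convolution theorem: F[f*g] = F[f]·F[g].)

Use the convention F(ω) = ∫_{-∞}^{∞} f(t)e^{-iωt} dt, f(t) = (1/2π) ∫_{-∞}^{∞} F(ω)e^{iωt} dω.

F[f₁*f₂](ω) = \frac{\pi^{2}}{20 \cosh{\left(\frac{\pi \omega}{10} \right)} \cosh{\left(\frac{\pi \omega}{8} \right)}}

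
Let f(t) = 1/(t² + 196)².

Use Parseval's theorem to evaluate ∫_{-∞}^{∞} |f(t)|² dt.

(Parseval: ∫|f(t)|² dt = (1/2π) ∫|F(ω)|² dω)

∫|f(t)|² dt = \frac{5 \pi}{1686616064}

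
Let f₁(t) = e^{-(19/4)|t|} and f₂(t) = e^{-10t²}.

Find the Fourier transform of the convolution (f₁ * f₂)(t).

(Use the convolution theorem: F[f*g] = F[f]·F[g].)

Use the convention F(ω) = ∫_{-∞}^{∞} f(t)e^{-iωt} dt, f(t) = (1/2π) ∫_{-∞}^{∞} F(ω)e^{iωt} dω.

F[f₁*f₂](ω) = \frac{76 \sqrt{10} \sqrt{\pi} e^{- \frac{\omega^{2}}{40}}}{5 \left(16 \omega^{2} + 361\right)}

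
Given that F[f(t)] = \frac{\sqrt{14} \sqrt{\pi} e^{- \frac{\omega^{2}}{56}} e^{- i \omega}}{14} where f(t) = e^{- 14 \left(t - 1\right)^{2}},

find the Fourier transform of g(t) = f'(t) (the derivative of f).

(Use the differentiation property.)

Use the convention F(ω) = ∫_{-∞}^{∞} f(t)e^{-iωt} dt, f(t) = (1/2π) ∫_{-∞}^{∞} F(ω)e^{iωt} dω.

F[g](ω) = \frac{\sqrt{14} i \sqrt{\pi} \omega e^{- \omega \left(\frac{\omega}{56} + i\right)}}{14}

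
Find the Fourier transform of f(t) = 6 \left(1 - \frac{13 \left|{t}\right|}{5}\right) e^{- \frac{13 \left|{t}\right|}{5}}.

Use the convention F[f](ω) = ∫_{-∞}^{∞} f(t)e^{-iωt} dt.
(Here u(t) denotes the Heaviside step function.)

F(ω) = \frac{39000 \omega^{2}}{\left(25 \omega^{2} + 169\right)^{2}}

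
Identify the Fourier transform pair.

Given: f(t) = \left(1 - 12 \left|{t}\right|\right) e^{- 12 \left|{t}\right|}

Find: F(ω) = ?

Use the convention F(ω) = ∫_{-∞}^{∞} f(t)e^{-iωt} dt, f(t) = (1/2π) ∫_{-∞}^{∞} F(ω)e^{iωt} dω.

F(ω) = \frac{48 \omega^{2}}{\left(\omega^{2} + 144\right)^{2}}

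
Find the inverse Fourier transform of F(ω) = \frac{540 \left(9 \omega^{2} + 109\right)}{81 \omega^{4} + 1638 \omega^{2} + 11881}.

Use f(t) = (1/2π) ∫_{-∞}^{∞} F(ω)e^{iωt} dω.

f(t) = 9 e^{- \frac{10 \left|{t}\right|}{3}} \cos{\left(\left|{t}\right| \right)}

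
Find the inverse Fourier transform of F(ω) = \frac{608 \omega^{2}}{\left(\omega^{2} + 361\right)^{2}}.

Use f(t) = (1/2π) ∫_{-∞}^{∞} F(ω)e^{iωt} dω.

f(t) = 8 \left(1 - 19 \left|{t}\right|\right) e^{- 19 \left|{t}\right|}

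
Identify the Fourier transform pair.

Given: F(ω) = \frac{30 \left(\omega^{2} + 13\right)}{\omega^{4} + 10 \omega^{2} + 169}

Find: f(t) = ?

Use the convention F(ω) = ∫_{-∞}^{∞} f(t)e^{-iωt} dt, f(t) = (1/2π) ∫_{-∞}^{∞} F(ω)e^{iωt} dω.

f(t) = 5 e^{- 3 \left|{t}\right|} \cos{\left(2 t \right)}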